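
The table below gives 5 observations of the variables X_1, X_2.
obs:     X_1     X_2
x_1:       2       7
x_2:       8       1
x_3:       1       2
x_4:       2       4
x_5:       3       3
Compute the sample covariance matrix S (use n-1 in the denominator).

Step 1 — column means:
  mean(X_1) = (2 + 8 + 1 + 2 + 3) / 5 = 16/5 = 3.2
  mean(X_2) = (7 + 1 + 2 + 4 + 3) / 5 = 17/5 = 3.4

Step 2 — sample covariance S[i,j] = (1/(n-1)) · Σ_k (x_{k,i} - mean_i) · (x_{k,j} - mean_j), with n-1 = 4.
  S[X_1,X_1] = ((-1.2)·(-1.2) + (4.8)·(4.8) + (-2.2)·(-2.2) + (-1.2)·(-1.2) + (-0.2)·(-0.2)) / 4 = 30.8/4 = 7.7
  S[X_1,X_2] = ((-1.2)·(3.6) + (4.8)·(-2.4) + (-2.2)·(-1.4) + (-1.2)·(0.6) + (-0.2)·(-0.4)) / 4 = -13.4/4 = -3.35
  S[X_2,X_2] = ((3.6)·(3.6) + (-2.4)·(-2.4) + (-1.4)·(-1.4) + (0.6)·(0.6) + (-0.4)·(-0.4)) / 4 = 21.2/4 = 5.3

S is symmetric (S[j,i] = S[i,j]). Assembling:

S = [[7.7, -3.35],
 [-3.35, 5.3]]


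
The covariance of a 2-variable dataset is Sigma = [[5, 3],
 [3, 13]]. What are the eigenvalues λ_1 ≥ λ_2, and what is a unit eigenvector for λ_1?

Step 1 — characteristic polynomial of 2×2 Sigma:
  det(Sigma - λI) = λ² - trace · λ + det = 0.
  trace = 5 + 13 = 18, det = 5·13 - (3)² = 56.
Step 2 — discriminant:
  Δ = trace² - 4·det = 324 - 224 = 100.
Step 3 — eigenvalues:
  λ = (trace ± √Δ)/2 = (18 ± 10)/2,
  λ_1 = 14,  λ_2 = 4.

Step 4 — unit eigenvector for λ_1: solve (Sigma - λ_1 I)v = 0. First row:
  (5 - 14)·v_x + (3)·v_y = 0, i.e. (-9)·v_x + (3)·v_y = 0,
  so v ∝ (b, λ_1 - a) = (3, 9) = u.
  ||u|| = √((3)² + (9)²) = √(90) ≈ 9.4868,
  v_1 = u/||u|| ≈ (0.3162, 0.9487) (||v_1|| = 1).

λ_1 = 14,  λ_2 = 4;  v_1 ≈ (0.3162, 0.9487)


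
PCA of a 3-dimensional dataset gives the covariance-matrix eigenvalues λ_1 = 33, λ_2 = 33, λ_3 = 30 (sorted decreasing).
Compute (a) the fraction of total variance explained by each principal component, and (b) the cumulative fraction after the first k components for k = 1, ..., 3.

Step 1 — total variance = trace(Sigma) = Σ λ_i = 33 + 33 + 30 = 96.

Step 2 — fraction explained by component i = λ_i / Σ λ:
  PC1: 33/96 = 0.3438
  PC2: 33/96 = 0.3438
  PC3: 30/96 = 0.3125

Step 3 — cumulative fraction after k components = (λ_1 + ... + λ_k) / Σ λ:
  k = 1: 33/96 = 0.3438
  k = 2: (33 + 33)/96 = 66/96 = 0.6875
  k = 3: (33 + 33 + 30)/96 = 96/96 = 1

Summary (fraction, with percent):

explained: PC1 0.3438 (34.38%), PC2 0.3438 (34.38%), PC3 0.3125 (31.25%);  cumulative: 0.3438, 0.6875, 1


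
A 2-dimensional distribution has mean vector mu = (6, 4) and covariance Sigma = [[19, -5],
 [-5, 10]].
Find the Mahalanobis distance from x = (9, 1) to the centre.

Step 1 — centre the observation: (x - mu) = (3, -3).

Step 2 — invert Sigma. det(Sigma) = 19·10 - (-5)² = 165.
  Sigma^{-1} = (1/det) · [[d, -b], [-b, a]] = [[0.0606, 0.0303],
 [0.0303, 0.1152]].

Step 3 — form the quadratic (x - mu)^T · Sigma^{-1} · (x - mu):
  Sigma^{-1} · (x - mu) = (0.0909, -0.2545).
  (x - mu)^T · [Sigma^{-1} · (x - mu)] = (3)·(0.0909) + (-3)·(-0.2545) = 1.0364.

Step 4 — take square root: d = √(1.0364) ≈ 1.018.

d(x, mu) = √(1.0364) ≈ 1.018


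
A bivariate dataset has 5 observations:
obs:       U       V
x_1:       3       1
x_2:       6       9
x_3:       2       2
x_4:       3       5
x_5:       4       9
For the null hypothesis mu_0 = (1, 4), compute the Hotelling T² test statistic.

Step 1 — sample mean vector:
  mean(U) = (3 + 6 + 2 + 3 + 4) / 5 = 18/5 = 3.6
  mean(V) = (1 + 9 + 2 + 5 + 9) / 5 = 26/5 = 5.2
  x̄ = (3.6, 5.2),  deviation x̄ - mu_0 = (3.6, 5.2) - (1, 4) = (2.6, 1.2).

Step 2 — sample covariance matrix, S[i,j] = (1/(n-1)) · Σ_k (x_{k,i} - mean_i) · (x_{k,j} - mean_j), divisor n-1 = 4:
  S[U,U] = ((-0.6)·(-0.6) + (2.4)·(2.4) + (-1.6)·(-1.6) + (-0.6)·(-0.6) + (0.4)·(0.4)) / 4 = 9.2/4 = 2.3
  S[U,V] = ((-0.6)·(-4.2) + (2.4)·(3.8) + (-1.6)·(-3.2) + (-0.6)·(-0.2) + (0.4)·(3.8)) / 4 = 18.4/4 = 4.6
  S[V,V] = ((-4.2)·(-4.2) + (3.8)·(3.8) + (-3.2)·(-3.2) + (-0.2)·(-0.2) + (3.8)·(3.8)) / 4 = 56.8/4 = 14.2
  S = [[2.3, 4.6],
 [4.6, 14.2]].

Step 3 — invert S. det(S) = 2.3·14.2 - (4.6)² = 11.5.
  S^{-1} = (1/det) · [[d, -b], [-b, a]] = [[1.2348, -0.4],
 [-0.4, 0.2]].

Step 4 — quadratic form (x̄ - mu_0)^T · S^{-1} · (x̄ - mu_0):
  S^{-1} · (x̄ - mu_0) = (2.7304, -0.8),
  (x̄ - mu_0)^T · [...] = (2.6)·(2.7304) + (1.2)·(-0.8) = 6.1391.

Step 5 — scale by n: T² = 5 · 6.1391 = 30.6957.

T² ≈ 30.6957


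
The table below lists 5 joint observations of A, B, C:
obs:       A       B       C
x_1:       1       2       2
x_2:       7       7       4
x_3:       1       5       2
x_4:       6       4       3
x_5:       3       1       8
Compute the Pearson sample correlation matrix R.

Step 1 — column means:
  mean(A) = (1 + 7 + 1 + 6 + 3) / 5 = 18/5 = 3.6
  mean(B) = (2 + 7 + 5 + 4 + 1) / 5 = 19/5 = 3.8
  mean(C) = (2 + 4 + 2 + 3 + 8) / 5 = 19/5 = 3.8

Step 2 — sample variances and covariances s[i,j] = (1/(n-1)) · Σ_k (x_{k,i} - mean_i) · (x_{k,j} - mean_j), with n-1 = 4:
  s[A,A] = ((-2.6)·(-2.6) + (3.4)·(3.4) + (-2.6)·(-2.6) + (2.4)·(2.4) + (-0.6)·(-0.6)) / 4 = 31.2/4 = 7.8
  s[A,B] = ((-2.6)·(-1.8) + (3.4)·(3.2) + (-2.6)·(1.2) + (2.4)·(0.2) + (-0.6)·(-2.8)) / 4 = 14.6/4 = 3.65
  s[A,C] = ((-2.6)·(-1.8) + (3.4)·(0.2) + (-2.6)·(-1.8) + (2.4)·(-0.8) + (-0.6)·(4.2)) / 4 = 5.6/4 = 1.4
  s[B,B] = ((-1.8)·(-1.8) + (3.2)·(3.2) + (1.2)·(1.2) + (0.2)·(0.2) + (-2.8)·(-2.8)) / 4 = 22.8/4 = 5.7
  s[B,C] = ((-1.8)·(-1.8) + (3.2)·(0.2) + (1.2)·(-1.8) + (0.2)·(-0.8) + (-2.8)·(4.2)) / 4 = -10.2/4 = -2.55
  s[C,C] = ((-1.8)·(-1.8) + (0.2)·(0.2) + (-1.8)·(-1.8) + (-0.8)·(-0.8) + (4.2)·(4.2)) / 4 = 24.8/4 = 6.2
  Sample standard deviations s_i = √(s[i,i]):
  s(A) = √(7.8) = 2.7928
  s(B) = √(5.7) = 2.3875
  s(C) = √(6.2) = 2.49

Step 3 — r_{ij} = s_{ij} / (s_i · s_j):
  r[A,A] = 1 (diagonal).
  r[A,B] = 3.65 / (2.7928 · 2.3875) = 3.65 / 6.6678 = 0.5474
  r[A,C] = 1.4 / (2.7928 · 2.49) = 1.4 / 6.9541 = 0.2013
  r[B,B] = 1 (diagonal).
  r[B,C] = -2.55 / (2.3875 · 2.49) = -2.55 / 5.9447 = -0.429
  r[C,C] = 1 (diagonal).

R is symmetric with unit diagonal. Assembling:

R = [[1, 0.5474, 0.2013],
 [0.5474, 1, -0.429],
 [0.2013, -0.429, 1]]


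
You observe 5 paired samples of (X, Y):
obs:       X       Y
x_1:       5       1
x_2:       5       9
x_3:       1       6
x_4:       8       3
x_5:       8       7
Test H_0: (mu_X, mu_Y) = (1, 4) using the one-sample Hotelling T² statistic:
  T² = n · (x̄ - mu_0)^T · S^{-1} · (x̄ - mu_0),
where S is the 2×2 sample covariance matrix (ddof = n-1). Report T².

Step 1 — sample mean vector:
  mean(X) = (5 + 5 + 1 + 8 + 8) / 5 = 27/5 = 5.4
  mean(Y) = (1 + 9 + 6 + 3 + 7) / 5 = 26/5 = 5.2
  x̄ = (5.4, 5.2),  deviation x̄ - mu_0 = (5.4, 5.2) - (1, 4) = (4.4, 1.2).

Step 2 — sample covariance matrix, S[i,j] = (1/(n-1)) · Σ_k (x_{k,i} - mean_i) · (x_{k,j} - mean_j), divisor n-1 = 4:
  S[X,X] = ((-0.4)·(-0.4) + (-0.4)·(-0.4) + (-4.4)·(-4.4) + (2.6)·(2.6) + (2.6)·(2.6)) / 4 = 33.2/4 = 8.3
  S[X,Y] = ((-0.4)·(-4.2) + (-0.4)·(3.8) + (-4.4)·(0.8) + (2.6)·(-2.2) + (2.6)·(1.8)) / 4 = -4.4/4 = -1.1
  S[Y,Y] = ((-4.2)·(-4.2) + (3.8)·(3.8) + (0.8)·(0.8) + (-2.2)·(-2.2) + (1.8)·(1.8)) / 4 = 40.8/4 = 10.2
  S = [[8.3, -1.1],
 [-1.1, 10.2]].

Step 3 — invert S. det(S) = 8.3·10.2 - (-1.1)² = 83.45.
  S^{-1} = (1/det) · [[d, -b], [-b, a]] = [[0.1222, 0.0132],
 [0.0132, 0.0995]].

Step 4 — quadratic form (x̄ - mu_0)^T · S^{-1} · (x̄ - mu_0):
  S^{-1} · (x̄ - mu_0) = (0.5536, 0.1774),
  (x̄ - mu_0)^T · [...] = (4.4)·(0.5536) + (1.2)·(0.1774) = 2.6488.

Step 5 — scale by n: T² = 5 · 2.6488 = 13.2439.

T² ≈ 13.2439


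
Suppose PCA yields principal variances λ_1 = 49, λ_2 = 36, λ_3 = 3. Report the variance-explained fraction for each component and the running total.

Step 1 — total variance = trace(Sigma) = Σ λ_i = 49 + 36 + 3 = 88.

Step 2 — fraction explained by component i = λ_i / Σ λ:
  PC1: 49/88 = 0.5568
  PC2: 36/88 = 0.4091
  PC3: 3/88 = 0.0341

Step 3 — cumulative fraction after k components = (λ_1 + ... + λ_k) / Σ λ:
  k = 1: 49/88 = 0.5568
  k = 2: (49 + 36)/88 = 85/88 = 0.9659
  k = 3: (49 + 36 + 3)/88 = 88/88 = 1

Summary (fraction, with percent):

explained: PC1 0.5568 (55.68%), PC2 0.4091 (40.91%), PC3 0.0341 (3.41%);  cumulative: 0.5568, 0.9659, 1


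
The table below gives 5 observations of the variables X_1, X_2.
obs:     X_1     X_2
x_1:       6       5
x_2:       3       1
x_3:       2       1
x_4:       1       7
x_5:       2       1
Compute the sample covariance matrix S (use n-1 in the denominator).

Step 1 — column means:
  mean(X_1) = (6 + 3 + 2 + 1 + 2) / 5 = 14/5 = 2.8
  mean(X_2) = (5 + 1 + 1 + 7 + 1) / 5 = 15/5 = 3

Step 2 — sample covariance S[i,j] = (1/(n-1)) · Σ_k (x_{k,i} - mean_i) · (x_{k,j} - mean_j), with n-1 = 4.
  S[X_1,X_1] = ((3.2)·(3.2) + (0.2)·(0.2) + (-0.8)·(-0.8) + (-1.8)·(-1.8) + (-0.8)·(-0.8)) / 4 = 14.8/4 = 3.7
  S[X_1,X_2] = ((3.2)·(2) + (0.2)·(-2) + (-0.8)·(-2) + (-1.8)·(4) + (-0.8)·(-2)) / 4 = 2/4 = 0.5
  S[X_2,X_2] = ((2)·(2) + (-2)·(-2) + (-2)·(-2) + (4)·(4) + (-2)·(-2)) / 4 = 32/4 = 8

S is symmetric (S[j,i] = S[i,j]). Assembling:

S = [[3.7, 0.5],
 [0.5, 8]]


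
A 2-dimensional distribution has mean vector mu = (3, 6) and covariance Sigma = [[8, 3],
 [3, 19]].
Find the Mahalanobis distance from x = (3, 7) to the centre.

Step 1 — centre the observation: (x - mu) = (0, 1).

Step 2 — invert Sigma. det(Sigma) = 8·19 - (3)² = 143.
  Sigma^{-1} = (1/det) · [[d, -b], [-b, a]] = [[0.1329, -0.021],
 [-0.021, 0.0559]].

Step 3 — form the quadratic (x - mu)^T · Sigma^{-1} · (x - mu):
  Sigma^{-1} · (x - mu) = (-0.021, 0.0559).
  (x - mu)^T · [Sigma^{-1} · (x - mu)] = (0)·(-0.021) + (1)·(0.0559) = 0.0559.

Step 4 — take square root: d = √(0.0559) ≈ 0.2365.

d(x, mu) = √(0.0559) ≈ 0.2365


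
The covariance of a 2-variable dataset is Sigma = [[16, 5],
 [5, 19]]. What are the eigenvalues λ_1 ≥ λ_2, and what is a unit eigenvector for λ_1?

Step 1 — characteristic polynomial of 2×2 Sigma:
  det(Sigma - λI) = λ² - trace · λ + det = 0.
  trace = 16 + 19 = 35, det = 16·19 - (5)² = 279.
Step 2 — discriminant:
  Δ = trace² - 4·det = 1225 - 1116 = 109.
Step 3 — eigenvalues:
  λ = (trace ± √Δ)/2 = (35 ± 10.4403)/2,
  λ_1 = 22.7202,  λ_2 = 12.2798.

Step 4 — unit eigenvector for λ_1: solve (Sigma - λ_1 I)v = 0. First row:
  (16 - 22.7202)·v_x + (5)·v_y = 0, i.e. (-6.7202)·v_x + (5)·v_y = 0,
  so v ∝ (b, λ_1 - a) = (5, 6.7202) = u.
  ||u|| = √((5)² + (6.7202)²) = √(70.1605) ≈ 8.3762,
  v_1 = u/||u|| ≈ (0.5969, 0.8023) (||v_1|| = 1).

λ_1 = 22.7202,  λ_2 = 12.2798;  v_1 ≈ (0.5969, 0.8023)


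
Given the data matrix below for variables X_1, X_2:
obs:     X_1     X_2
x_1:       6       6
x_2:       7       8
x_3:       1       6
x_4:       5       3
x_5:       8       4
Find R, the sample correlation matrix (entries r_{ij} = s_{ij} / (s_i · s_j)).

Step 1 — column means:
  mean(X_1) = (6 + 7 + 1 + 5 + 8) / 5 = 27/5 = 5.4
  mean(X_2) = (6 + 8 + 6 + 3 + 4) / 5 = 27/5 = 5.4

Step 2 — sample variances and covariances s[i,j] = (1/(n-1)) · Σ_k (x_{k,i} - mean_i) · (x_{k,j} - mean_j), with n-1 = 4:
  s[X_1,X_1] = ((0.6)·(0.6) + (1.6)·(1.6) + (-4.4)·(-4.4) + (-0.4)·(-0.4) + (2.6)·(2.6)) / 4 = 29.2/4 = 7.3
  s[X_1,X_2] = ((0.6)·(0.6) + (1.6)·(2.6) + (-4.4)·(0.6) + (-0.4)·(-2.4) + (2.6)·(-1.4)) / 4 = -0.8/4 = -0.2
  s[X_2,X_2] = ((0.6)·(0.6) + (2.6)·(2.6) + (0.6)·(0.6) + (-2.4)·(-2.4) + (-1.4)·(-1.4)) / 4 = 15.2/4 = 3.8
  Sample standard deviations s_i = √(s[i,i]):
  s(X_1) = √(7.3) = 2.7019
  s(X_2) = √(3.8) = 1.9494

Step 3 — r_{ij} = s_{ij} / (s_i · s_j):
  r[X_1,X_1] = 1 (diagonal).
  r[X_1,X_2] = -0.2 / (2.7019 · 1.9494) = -0.2 / 5.2669 = -0.038
  r[X_2,X_2] = 1 (diagonal).

R is symmetric with unit diagonal. Assembling:

R = [[1, -0.038],
 [-0.038, 1]]


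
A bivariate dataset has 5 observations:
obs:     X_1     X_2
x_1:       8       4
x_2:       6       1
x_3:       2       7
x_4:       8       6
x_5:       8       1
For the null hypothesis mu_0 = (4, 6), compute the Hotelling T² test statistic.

Step 1 — sample mean vector:
  mean(X_1) = (8 + 6 + 2 + 8 + 8) / 5 = 32/5 = 6.4
  mean(X_2) = (4 + 1 + 7 + 6 + 1) / 5 = 19/5 = 3.8
  x̄ = (6.4, 3.8),  deviation x̄ - mu_0 = (6.4, 3.8) - (4, 6) = (2.4, -2.2).

Step 2 — sample covariance matrix, S[i,j] = (1/(n-1)) · Σ_k (x_{k,i} - mean_i) · (x_{k,j} - mean_j), divisor n-1 = 4:
  S[X_1,X_1] = ((1.6)·(1.6) + (-0.4)·(-0.4) + (-4.4)·(-4.4) + (1.6)·(1.6) + (1.6)·(1.6)) / 4 = 27.2/4 = 6.8
  S[X_1,X_2] = ((1.6)·(0.2) + (-0.4)·(-2.8) + (-4.4)·(3.2) + (1.6)·(2.2) + (1.6)·(-2.8)) / 4 = -13.6/4 = -3.4
  S[X_2,X_2] = ((0.2)·(0.2) + (-2.8)·(-2.8) + (3.2)·(3.2) + (2.2)·(2.2) + (-2.8)·(-2.8)) / 4 = 30.8/4 = 7.7
  S = [[6.8, -3.4],
 [-3.4, 7.7]].

Step 3 — invert S. det(S) = 6.8·7.7 - (-3.4)² = 40.8.
  S^{-1} = (1/det) · [[d, -b], [-b, a]] = [[0.1887, 0.0833],
 [0.0833, 0.1667]].

Step 4 — quadratic form (x̄ - mu_0)^T · S^{-1} · (x̄ - mu_0):
  S^{-1} · (x̄ - mu_0) = (0.2696, -0.1667),
  (x̄ - mu_0)^T · [...] = (2.4)·(0.2696) + (-2.2)·(-0.1667) = 1.0137.

Step 5 — scale by n: T² = 5 · 1.0137 = 5.0686.

T² ≈ 5.0686


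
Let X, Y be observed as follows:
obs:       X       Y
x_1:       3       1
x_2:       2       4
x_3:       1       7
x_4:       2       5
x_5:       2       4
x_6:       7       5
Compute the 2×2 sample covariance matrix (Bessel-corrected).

Step 1 — column means:
  mean(X) = (3 + 2 + 1 + 2 + 2 + 7) / 6 = 17/6 = 2.8333
  mean(Y) = (1 + 4 + 7 + 5 + 4 + 5) / 6 = 26/6 = 4.3333

Step 2 — sample covariance S[i,j] = (1/(n-1)) · Σ_k (x_{k,i} - mean_i) · (x_{k,j} - mean_j), with n-1 = 5.
  S[X,X] = ((0.1667)·(0.1667) + (-0.8333)·(-0.8333) + (-1.8333)·(-1.8333) + (-0.8333)·(-0.8333) + (-0.8333)·(-0.8333) + (4.1667)·(4.1667)) / 5 = 22.8333/5 = 4.5667
  S[X,Y] = ((0.1667)·(-3.3333) + (-0.8333)·(-0.3333) + (-1.8333)·(2.6667) + (-0.8333)·(0.6667) + (-0.8333)·(-0.3333) + (4.1667)·(0.6667)) / 5 = -2.6667/5 = -0.5333
  S[Y,Y] = ((-3.3333)·(-3.3333) + (-0.3333)·(-0.3333) + (2.6667)·(2.6667) + (0.6667)·(0.6667) + (-0.3333)·(-0.3333) + (0.6667)·(0.6667)) / 5 = 19.3333/5 = 3.8667

S is symmetric (S[j,i] = S[i,j]). Assembling:

S = [[4.5667, -0.5333],
 [-0.5333, 3.8667]]


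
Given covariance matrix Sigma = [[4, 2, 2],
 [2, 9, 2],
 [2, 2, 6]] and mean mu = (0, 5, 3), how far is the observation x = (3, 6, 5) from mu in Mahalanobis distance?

Step 1 — centre the observation: (x - mu) = (3, 1, 2).

Step 2 — invert Sigma (cofactor / det for 3×3, or solve directly):
  Sigma^{-1} = [[0.3205, -0.0513, -0.0897],
 [-0.0513, 0.1282, -0.0256],
 [-0.0897, -0.0256, 0.2051]].

Step 3 — form the quadratic (x - mu)^T · Sigma^{-1} · (x - mu):
  Sigma^{-1} · (x - mu) = (0.7308, -0.0769, 0.1154).
  (x - mu)^T · [Sigma^{-1} · (x - mu)] = (3)·(0.7308) + (1)·(-0.0769) + (2)·(0.1154) = 2.3462.

Step 4 — take square root: d = √(2.3462) ≈ 1.5317.

d(x, mu) = √(2.3462) ≈ 1.5317


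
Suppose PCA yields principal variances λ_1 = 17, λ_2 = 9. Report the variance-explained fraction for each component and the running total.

Step 1 — total variance = trace(Sigma) = Σ λ_i = 17 + 9 = 26.

Step 2 — fraction explained by component i = λ_i / Σ λ:
  PC1: 17/26 = 0.6538
  PC2: 9/26 = 0.3462

Step 3 — cumulative fraction after k components = (λ_1 + ... + λ_k) / Σ λ:
  k = 1: 17/26 = 0.6538
  k = 2: (17 + 9)/26 = 26/26 = 1

Summary (fraction, with percent):

explained: PC1 0.6538 (65.38%), PC2 0.3462 (34.62%);  cumulative: 0.6538, 1


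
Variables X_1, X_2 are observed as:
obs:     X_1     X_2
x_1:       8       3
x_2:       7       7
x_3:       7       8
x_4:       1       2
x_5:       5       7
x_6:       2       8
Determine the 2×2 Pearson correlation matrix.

Step 1 — column means:
  mean(X_1) = (8 + 7 + 7 + 1 + 5 + 2) / 6 = 30/6 = 5
  mean(X_2) = (3 + 7 + 8 + 2 + 7 + 8) / 6 = 35/6 = 5.8333

Step 2 — sample variances and covariances s[i,j] = (1/(n-1)) · Σ_k (x_{k,i} - mean_i) · (x_{k,j} - mean_j), with n-1 = 5:
  s[X_1,X_1] = ((3)·(3) + (2)·(2) + (2)·(2) + (-4)·(-4) + (0)·(0) + (-3)·(-3)) / 5 = 42/5 = 8.4
  s[X_1,X_2] = ((3)·(-2.8333) + (2)·(1.1667) + (2)·(2.1667) + (-4)·(-3.8333) + (0)·(1.1667) + (-3)·(2.1667)) / 5 = 7/5 = 1.4
  s[X_2,X_2] = ((-2.8333)·(-2.8333) + (1.1667)·(1.1667) + (2.1667)·(2.1667) + (-3.8333)·(-3.8333) + (1.1667)·(1.1667) + (2.1667)·(2.1667)) / 5 = 34.8333/5 = 6.9667
  Sample standard deviations s_i = √(s[i,i]):
  s(X_1) = √(8.4) = 2.8983
  s(X_2) = √(6.9667) = 2.6394

Step 3 — r_{ij} = s_{ij} / (s_i · s_j):
  r[X_1,X_1] = 1 (diagonal).
  r[X_1,X_2] = 1.4 / (2.8983 · 2.6394) = 1.4 / 7.6498 = 0.183
  r[X_2,X_2] = 1 (diagonal).

R is symmetric with unit diagonal. Assembling:

R = [[1, 0.183],
 [0.183, 1]]


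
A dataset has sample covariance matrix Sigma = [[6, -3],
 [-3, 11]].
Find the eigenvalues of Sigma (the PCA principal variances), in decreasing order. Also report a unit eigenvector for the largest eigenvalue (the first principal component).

Step 1 — characteristic polynomial of 2×2 Sigma:
  det(Sigma - λI) = λ² - trace · λ + det = 0.
  trace = 6 + 11 = 17, det = 6·11 - (-3)² = 57.
Step 2 — discriminant:
  Δ = trace² - 4·det = 289 - 228 = 61.
Step 3 — eigenvalues:
  λ = (trace ± √Δ)/2 = (17 ± 7.8102)/2,
  λ_1 = 12.4051,  λ_2 = 4.5949.

Step 4 — unit eigenvector for λ_1: solve (Sigma - λ_1 I)v = 0. First row:
  (6 - 12.4051)·v_x + (-3)·v_y = 0, i.e. (-6.4051)·v_x + (-3)·v_y = 0,
  so v ∝ (b, λ_1 - a) = (-3, 6.4051); multiply by -1 so the first entry is positive: u = (3, -6.4051).
  ||u|| = √((3)² + (-6.4051)²) = √(50.0256) ≈ 7.0729,
  v_1 = u/||u|| ≈ (0.4242, -0.9056) (||v_1|| = 1).

λ_1 = 12.4051,  λ_2 = 4.5949;  v_1 ≈ (0.4242, -0.9056)


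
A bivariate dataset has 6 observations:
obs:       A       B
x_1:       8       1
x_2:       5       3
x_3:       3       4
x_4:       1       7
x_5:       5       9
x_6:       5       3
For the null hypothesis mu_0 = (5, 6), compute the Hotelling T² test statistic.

Step 1 — sample mean vector:
  mean(A) = (8 + 5 + 3 + 1 + 5 + 5) / 6 = 27/6 = 4.5
  mean(B) = (1 + 3 + 4 + 7 + 9 + 3) / 6 = 27/6 = 4.5
  x̄ = (4.5, 4.5),  deviation x̄ - mu_0 = (4.5, 4.5) - (5, 6) = (-0.5, -1.5).

Step 2 — sample covariance matrix, S[i,j] = (1/(n-1)) · Σ_k (x_{k,i} - mean_i) · (x_{k,j} - mean_j), divisor n-1 = 5:
  S[A,A] = ((3.5)·(3.5) + (0.5)·(0.5) + (-1.5)·(-1.5) + (-3.5)·(-3.5) + (0.5)·(0.5) + (0.5)·(0.5)) / 5 = 27.5/5 = 5.5
  S[A,B] = ((3.5)·(-3.5) + (0.5)·(-1.5) + (-1.5)·(-0.5) + (-3.5)·(2.5) + (0.5)·(4.5) + (0.5)·(-1.5)) / 5 = -19.5/5 = -3.9
  S[B,B] = ((-3.5)·(-3.5) + (-1.5)·(-1.5) + (-0.5)·(-0.5) + (2.5)·(2.5) + (4.5)·(4.5) + (-1.5)·(-1.5)) / 5 = 43.5/5 = 8.7
  S = [[5.5, -3.9],
 [-3.9, 8.7]].

Step 3 — invert S. det(S) = 5.5·8.7 - (-3.9)² = 32.64.
  S^{-1} = (1/det) · [[d, -b], [-b, a]] = [[0.2665, 0.1195],
 [0.1195, 0.1685]].

Step 4 — quadratic form (x̄ - mu_0)^T · S^{-1} · (x̄ - mu_0):
  S^{-1} · (x̄ - mu_0) = (-0.3125, -0.3125),
  (x̄ - mu_0)^T · [...] = (-0.5)·(-0.3125) + (-1.5)·(-0.3125) = 0.625.

Step 5 — scale by n: T² = 6 · 0.625 = 3.75.

T² ≈ 3.75


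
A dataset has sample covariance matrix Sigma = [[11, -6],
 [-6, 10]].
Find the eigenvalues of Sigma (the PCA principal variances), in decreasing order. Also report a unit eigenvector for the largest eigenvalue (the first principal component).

Step 1 — characteristic polynomial of 2×2 Sigma:
  det(Sigma - λI) = λ² - trace · λ + det = 0.
  trace = 11 + 10 = 21, det = 11·10 - (-6)² = 74.
Step 2 — discriminant:
  Δ = trace² - 4·det = 441 - 296 = 145.
Step 3 — eigenvalues:
  λ = (trace ± √Δ)/2 = (21 ± 12.0416)/2,
  λ_1 = 16.5208,  λ_2 = 4.4792.

Step 4 — unit eigenvector for λ_1: solve (Sigma - λ_1 I)v = 0. First row:
  (11 - 16.5208)·v_x + (-6)·v_y = 0, i.e. (-5.5208)·v_x + (-6)·v_y = 0,
  so v ∝ (b, λ_1 - a) = (-6, 5.5208); multiply by -1 so the first entry is positive: u = (6, -5.5208).
  ||u|| = √((6)² + (-5.5208)²) = √(66.4792) ≈ 8.1535,
  v_1 = u/||u|| ≈ (0.7359, -0.6771) (||v_1|| = 1).

λ_1 = 16.5208,  λ_2 = 4.4792;  v_1 ≈ (0.7359, -0.6771)


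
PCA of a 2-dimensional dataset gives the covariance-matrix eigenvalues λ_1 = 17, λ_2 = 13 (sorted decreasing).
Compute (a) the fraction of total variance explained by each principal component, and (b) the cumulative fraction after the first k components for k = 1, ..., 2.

Step 1 — total variance = trace(Sigma) = Σ λ_i = 17 + 13 = 30.

Step 2 — fraction explained by component i = λ_i / Σ λ:
  PC1: 17/30 = 0.5667
  PC2: 13/30 = 0.4333

Step 3 — cumulative fraction after k components = (λ_1 + ... + λ_k) / Σ λ:
  k = 1: 17/30 = 0.5667
  k = 2: (17 + 13)/30 = 30/30 = 1

Summary (fraction, with percent):

explained: PC1 0.5667 (56.67%), PC2 0.4333 (43.33%);  cumulative: 0.5667, 1


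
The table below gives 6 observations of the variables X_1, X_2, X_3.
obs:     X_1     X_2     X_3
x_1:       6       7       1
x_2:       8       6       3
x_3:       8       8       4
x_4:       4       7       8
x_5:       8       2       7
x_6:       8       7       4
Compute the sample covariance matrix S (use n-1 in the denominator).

Step 1 — column means:
  mean(X_1) = (6 + 8 + 8 + 4 + 8 + 8) / 6 = 42/6 = 7
  mean(X_2) = (7 + 6 + 8 + 7 + 2 + 7) / 6 = 37/6 = 6.1667
  mean(X_3) = (1 + 3 + 4 + 8 + 7 + 4) / 6 = 27/6 = 4.5

Step 2 — sample covariance S[i,j] = (1/(n-1)) · Σ_k (x_{k,i} - mean_i) · (x_{k,j} - mean_j), with n-1 = 5.
  S[X_1,X_1] = ((-1)·(-1) + (1)·(1) + (1)·(1) + (-3)·(-3) + (1)·(1) + (1)·(1)) / 5 = 14/5 = 2.8
  S[X_1,X_2] = ((-1)·(0.8333) + (1)·(-0.1667) + (1)·(1.8333) + (-3)·(0.8333) + (1)·(-4.1667) + (1)·(0.8333)) / 5 = -5/5 = -1
  S[X_1,X_3] = ((-1)·(-3.5) + (1)·(-1.5) + (1)·(-0.5) + (-3)·(3.5) + (1)·(2.5) + (1)·(-0.5)) / 5 = -7/5 = -1.4
  S[X_2,X_2] = ((0.8333)·(0.8333) + (-0.1667)·(-0.1667) + (1.8333)·(1.8333) + (0.8333)·(0.8333) + (-4.1667)·(-4.1667) + (0.8333)·(0.8333)) / 5 = 22.8333/5 = 4.5667
  S[X_2,X_3] = ((0.8333)·(-3.5) + (-0.1667)·(-1.5) + (1.8333)·(-0.5) + (0.8333)·(3.5) + (-4.1667)·(2.5) + (0.8333)·(-0.5)) / 5 = -11.5/5 = -2.3
  S[X_3,X_3] = ((-3.5)·(-3.5) + (-1.5)·(-1.5) + (-0.5)·(-0.5) + (3.5)·(3.5) + (2.5)·(2.5) + (-0.5)·(-0.5)) / 5 = 33.5/5 = 6.7

S is symmetric (S[j,i] = S[i,j]). Assembling:

S = [[2.8, -1, -1.4],
 [-1, 4.5667, -2.3],
 [-1.4, -2.3, 6.7]]


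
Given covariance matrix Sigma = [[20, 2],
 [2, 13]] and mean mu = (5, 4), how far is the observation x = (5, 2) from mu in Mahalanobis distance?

Step 1 — centre the observation: (x - mu) = (0, -2).

Step 2 — invert Sigma. det(Sigma) = 20·13 - (2)² = 256.
  Sigma^{-1} = (1/det) · [[d, -b], [-b, a]] = [[0.0508, -0.0078],
 [-0.0078, 0.0781]].

Step 3 — form the quadratic (x - mu)^T · Sigma^{-1} · (x - mu):
  Sigma^{-1} · (x - mu) = (0.0156, -0.1562).
  (x - mu)^T · [Sigma^{-1} · (x - mu)] = (0)·(0.0156) + (-2)·(-0.1562) = 0.3125.

Step 4 — take square root: d = √(0.3125) ≈ 0.559.

d(x, mu) = √(0.3125) ≈ 0.559


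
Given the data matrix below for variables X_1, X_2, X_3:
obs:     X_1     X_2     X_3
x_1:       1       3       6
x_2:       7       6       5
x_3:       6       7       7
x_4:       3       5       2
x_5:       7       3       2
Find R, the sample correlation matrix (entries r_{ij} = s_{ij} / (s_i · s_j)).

Step 1 — column means:
  mean(X_1) = (1 + 7 + 6 + 3 + 7) / 5 = 24/5 = 4.8
  mean(X_2) = (3 + 6 + 7 + 5 + 3) / 5 = 24/5 = 4.8
  mean(X_3) = (6 + 5 + 7 + 2 + 2) / 5 = 22/5 = 4.4

Step 2 — sample variances and covariances s[i,j] = (1/(n-1)) · Σ_k (x_{k,i} - mean_i) · (x_{k,j} - mean_j), with n-1 = 4:
  s[X_1,X_1] = ((-3.8)·(-3.8) + (2.2)·(2.2) + (1.2)·(1.2) + (-1.8)·(-1.8) + (2.2)·(2.2)) / 4 = 28.8/4 = 7.2
  s[X_1,X_2] = ((-3.8)·(-1.8) + (2.2)·(1.2) + (1.2)·(2.2) + (-1.8)·(0.2) + (2.2)·(-1.8)) / 4 = 7.8/4 = 1.95
  s[X_1,X_3] = ((-3.8)·(1.6) + (2.2)·(0.6) + (1.2)·(2.6) + (-1.8)·(-2.4) + (2.2)·(-2.4)) / 4 = -2.6/4 = -0.65
  s[X_2,X_2] = ((-1.8)·(-1.8) + (1.2)·(1.2) + (2.2)·(2.2) + (0.2)·(0.2) + (-1.8)·(-1.8)) / 4 = 12.8/4 = 3.2
  s[X_2,X_3] = ((-1.8)·(1.6) + (1.2)·(0.6) + (2.2)·(2.6) + (0.2)·(-2.4) + (-1.8)·(-2.4)) / 4 = 7.4/4 = 1.85
  s[X_3,X_3] = ((1.6)·(1.6) + (0.6)·(0.6) + (2.6)·(2.6) + (-2.4)·(-2.4) + (-2.4)·(-2.4)) / 4 = 21.2/4 = 5.3
  Sample standard deviations s_i = √(s[i,i]):
  s(X_1) = √(7.2) = 2.6833
  s(X_2) = √(3.2) = 1.7889
  s(X_3) = √(5.3) = 2.3022

Step 3 — r_{ij} = s_{ij} / (s_i · s_j):
  r[X_1,X_1] = 1 (diagonal).
  r[X_1,X_2] = 1.95 / (2.6833 · 1.7889) = 1.95 / 4.8 = 0.4063
  r[X_1,X_3] = -0.65 / (2.6833 · 2.3022) = -0.65 / 6.1774 = -0.1052
  r[X_2,X_2] = 1 (diagonal).
  r[X_2,X_3] = 1.85 / (1.7889 · 2.3022) = 1.85 / 4.1183 = 0.4492
  r[X_3,X_3] = 1 (diagonal).

R is symmetric with unit diagonal. Assembling:

R = [[1, 0.4063, -0.1052],
 [0.4063, 1, 0.4492],
 [-0.1052, 0.4492, 1]]


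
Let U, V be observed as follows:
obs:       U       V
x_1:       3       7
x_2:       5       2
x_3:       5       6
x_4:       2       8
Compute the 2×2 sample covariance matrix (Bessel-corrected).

Step 1 — column means:
  mean(U) = (3 + 5 + 5 + 2) / 4 = 15/4 = 3.75
  mean(V) = (7 + 2 + 6 + 8) / 4 = 23/4 = 5.75

Step 2 — sample covariance S[i,j] = (1/(n-1)) · Σ_k (x_{k,i} - mean_i) · (x_{k,j} - mean_j), with n-1 = 3.
  S[U,U] = ((-0.75)·(-0.75) + (1.25)·(1.25) + (1.25)·(1.25) + (-1.75)·(-1.75)) / 3 = 6.75/3 = 2.25
  S[U,V] = ((-0.75)·(1.25) + (1.25)·(-3.75) + (1.25)·(0.25) + (-1.75)·(2.25)) / 3 = -9.25/3 = -3.0833
  S[V,V] = ((1.25)·(1.25) + (-3.75)·(-3.75) + (0.25)·(0.25) + (2.25)·(2.25)) / 3 = 20.75/3 = 6.9167

S is symmetric (S[j,i] = S[i,j]). Assembling:

S = [[2.25, -3.0833],
 [-3.0833, 6.9167]]


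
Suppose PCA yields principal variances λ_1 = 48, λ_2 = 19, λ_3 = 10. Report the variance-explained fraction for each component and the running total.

Step 1 — total variance = trace(Sigma) = Σ λ_i = 48 + 19 + 10 = 77.

Step 2 — fraction explained by component i = λ_i / Σ λ:
  PC1: 48/77 = 0.6234
  PC2: 19/77 = 0.2468
  PC3: 10/77 = 0.1299

Step 3 — cumulative fraction after k components = (λ_1 + ... + λ_k) / Σ λ:
  k = 1: 48/77 = 0.6234
  k = 2: (48 + 19)/77 = 67/77 = 0.8701
  k = 3: (48 + 19 + 10)/77 = 77/77 = 1

Summary (fraction, with percent):

explained: PC1 0.6234 (62.34%), PC2 0.2468 (24.68%), PC3 0.1299 (12.99%);  cumulative: 0.6234, 0.8701, 1


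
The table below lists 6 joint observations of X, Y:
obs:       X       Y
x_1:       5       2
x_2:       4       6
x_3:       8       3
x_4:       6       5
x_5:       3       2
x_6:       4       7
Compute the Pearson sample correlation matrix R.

Step 1 — column means:
  mean(X) = (5 + 4 + 8 + 6 + 3 + 4) / 6 = 30/6 = 5
  mean(Y) = (2 + 6 + 3 + 5 + 2 + 7) / 6 = 25/6 = 4.1667

Step 2 — sample variances and covariances s[i,j] = (1/(n-1)) · Σ_k (x_{k,i} - mean_i) · (x_{k,j} - mean_j), with n-1 = 5:
  s[X,X] = ((0)·(0) + (-1)·(-1) + (3)·(3) + (1)·(1) + (-2)·(-2) + (-1)·(-1)) / 5 = 16/5 = 3.2
  s[X,Y] = ((0)·(-2.1667) + (-1)·(1.8333) + (3)·(-1.1667) + (1)·(0.8333) + (-2)·(-2.1667) + (-1)·(2.8333)) / 5 = -3/5 = -0.6
  s[Y,Y] = ((-2.1667)·(-2.1667) + (1.8333)·(1.8333) + (-1.1667)·(-1.1667) + (0.8333)·(0.8333) + (-2.1667)·(-2.1667) + (2.8333)·(2.8333)) / 5 = 22.8333/5 = 4.5667
  Sample standard deviations s_i = √(s[i,i]):
  s(X) = √(3.2) = 1.7889
  s(Y) = √(4.5667) = 2.137

Step 3 — r_{ij} = s_{ij} / (s_i · s_j):
  r[X,X] = 1 (diagonal).
  r[X,Y] = -0.6 / (1.7889 · 2.137) = -0.6 / 3.8227 = -0.157
  r[Y,Y] = 1 (diagonal).

R is symmetric with unit diagonal. Assembling:

R = [[1, -0.157],
 [-0.157, 1]]


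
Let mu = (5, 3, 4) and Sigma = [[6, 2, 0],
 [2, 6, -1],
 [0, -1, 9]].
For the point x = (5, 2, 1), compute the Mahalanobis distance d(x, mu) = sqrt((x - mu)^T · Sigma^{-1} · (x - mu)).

Step 1 — centre the observation: (x - mu) = (0, -1, -3).

Step 2 — invert Sigma (cofactor / det for 3×3, or solve directly):
  Sigma^{-1} = [[0.1879, -0.0638, -0.0071],
 [-0.0638, 0.1915, 0.0213],
 [-0.0071, 0.0213, 0.1135]].

Step 3 — form the quadratic (x - mu)^T · Sigma^{-1} · (x - mu):
  Sigma^{-1} · (x - mu) = (0.0851, -0.2553, -0.3617).
  (x - mu)^T · [Sigma^{-1} · (x - mu)] = (0)·(0.0851) + (-1)·(-0.2553) + (-3)·(-0.3617) = 1.3404.

Step 4 — take square root: d = √(1.3404) ≈ 1.1578.

d(x, mu) = √(1.3404) ≈ 1.1578


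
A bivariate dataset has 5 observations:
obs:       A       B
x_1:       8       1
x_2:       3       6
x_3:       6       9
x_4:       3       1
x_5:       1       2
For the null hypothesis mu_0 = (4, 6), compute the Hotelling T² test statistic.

Step 1 — sample mean vector:
  mean(A) = (8 + 3 + 6 + 3 + 1) / 5 = 21/5 = 4.2
  mean(B) = (1 + 6 + 9 + 1 + 2) / 5 = 19/5 = 3.8
  x̄ = (4.2, 3.8),  deviation x̄ - mu_0 = (4.2, 3.8) - (4, 6) = (0.2, -2.2).

Step 2 — sample covariance matrix, S[i,j] = (1/(n-1)) · Σ_k (x_{k,i} - mean_i) · (x_{k,j} - mean_j), divisor n-1 = 4:
  S[A,A] = ((3.8)·(3.8) + (-1.2)·(-1.2) + (1.8)·(1.8) + (-1.2)·(-1.2) + (-3.2)·(-3.2)) / 4 = 30.8/4 = 7.7
  S[A,B] = ((3.8)·(-2.8) + (-1.2)·(2.2) + (1.8)·(5.2) + (-1.2)·(-2.8) + (-3.2)·(-1.8)) / 4 = 5.2/4 = 1.3
  S[B,B] = ((-2.8)·(-2.8) + (2.2)·(2.2) + (5.2)·(5.2) + (-2.8)·(-2.8) + (-1.8)·(-1.8)) / 4 = 50.8/4 = 12.7
  S = [[7.7, 1.3],
 [1.3, 12.7]].

Step 3 — invert S. det(S) = 7.7·12.7 - (1.3)² = 96.1.
  S^{-1} = (1/det) · [[d, -b], [-b, a]] = [[0.1322, -0.0135],
 [-0.0135, 0.0801]].

Step 4 — quadratic form (x̄ - mu_0)^T · S^{-1} · (x̄ - mu_0):
  S^{-1} · (x̄ - mu_0) = (0.0562, -0.179),
  (x̄ - mu_0)^T · [...] = (0.2)·(0.0562) + (-2.2)·(-0.179) = 0.405.

Step 5 — scale by n: T² = 5 · 0.405 = 2.025.

T² ≈ 2.025


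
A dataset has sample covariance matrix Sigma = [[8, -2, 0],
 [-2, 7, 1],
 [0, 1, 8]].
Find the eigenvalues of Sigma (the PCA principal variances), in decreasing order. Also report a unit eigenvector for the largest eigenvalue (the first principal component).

Step 1 — characteristic polynomial p(λ) = det(λI - Sigma) = λ³ - tr·λ² + c_1·λ - det, where tr = trace, c_1 = sum of the principal 2×2 minors, det = det(Sigma):
  tr = 8 + 7 + 8 = 23,
  c_1 = (8·7 - (-2)²) + (8·8 - (0)²) + (7·8 - (1)²) = 52 + 64 + 55 = 171,
  det = 8·(7·8 - (1)²) - (-2)·((-2)·8 - (1)·(0)) + (0)·((-2)·(1) - 7·(0)) = 8·(55) - (-2)·(-16) + (0)·(-2) = 408.
  So p(λ) = λ³ - 23λ² + 171λ - 408.
Step 2 — look for an integer root (rational root theorem: any rational root is an integer divisor of 408). Testing λ = 8:
  p(8) = 512 - 1472 + 1368 - 408 = 0  ✓
  Dividing out (λ - 8): p(λ) = (λ - 8)(λ² - 15λ + 51).
Step 3 — remaining eigenvalues from the quadratic λ² - 15λ + 51 = 0:
  Δ = 15² - 4·51 = 225 - 204 = 21,  λ = (15 ± √21)/2 = (15 ± 4.5826)/2 ≈ 9.7913 or 5.2087.
  Sorted: λ_1 = 9.7913,  λ_2 = 8,  λ_3 = 5.2087  (check: sum = 23 = tr ✓).

Step 4 — unit eigenvector for λ_1 ≈ 9.7913: v spans the null space of (Sigma - λ_1 I), whose rows are
  r_1 = (-1.7913, -2, 0),  r_2 = (-2, -2.7913, 1),  r_3 = (0, 1, -1.7913).
  v is orthogonal to every row, so take v ∝ r_1 × r_2 = ((-2)·(1) - (0)·(-2.7913), (0)·(-2) - (-1.7913)·(1), (-1.7913)·(-2.7913) - (-2)·(-2)) ≈ (-2, 1.7913, 1).
  Rescale (multiply by -1 so the first nonzero entry is positive): u = (2, -1.7913, -1).
  ||u|| = √((2)² + (-1.7913)² + (-1)²) = √(8.2087) ≈ 2.8651,  v_1 = u/||u|| ≈ (0.6981, -0.6252, -0.349) (||v_1|| = 1).

λ_1 = 9.7913,  λ_2 = 8,  λ_3 = 5.2087;  v_1 ≈ (0.6981, -0.6252, -0.349)


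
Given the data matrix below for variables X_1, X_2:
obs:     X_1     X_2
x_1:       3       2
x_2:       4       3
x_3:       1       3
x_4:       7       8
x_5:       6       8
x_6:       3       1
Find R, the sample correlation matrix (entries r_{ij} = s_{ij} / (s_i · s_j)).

Step 1 — column means:
  mean(X_1) = (3 + 4 + 1 + 7 + 6 + 3) / 6 = 24/6 = 4
  mean(X_2) = (2 + 3 + 3 + 8 + 8 + 1) / 6 = 25/6 = 4.1667

Step 2 — sample variances and covariances s[i,j] = (1/(n-1)) · Σ_k (x_{k,i} - mean_i) · (x_{k,j} - mean_j), with n-1 = 5:
  s[X_1,X_1] = ((-1)·(-1) + (0)·(0) + (-3)·(-3) + (3)·(3) + (2)·(2) + (-1)·(-1)) / 5 = 24/5 = 4.8
  s[X_1,X_2] = ((-1)·(-2.1667) + (0)·(-1.1667) + (-3)·(-1.1667) + (3)·(3.8333) + (2)·(3.8333) + (-1)·(-3.1667)) / 5 = 28/5 = 5.6
  s[X_2,X_2] = ((-2.1667)·(-2.1667) + (-1.1667)·(-1.1667) + (-1.1667)·(-1.1667) + (3.8333)·(3.8333) + (3.8333)·(3.8333) + (-3.1667)·(-3.1667)) / 5 = 46.8333/5 = 9.3667
  Sample standard deviations s_i = √(s[i,i]):
  s(X_1) = √(4.8) = 2.1909
  s(X_2) = √(9.3667) = 3.0605

Step 3 — r_{ij} = s_{ij} / (s_i · s_j):
  r[X_1,X_1] = 1 (diagonal).
  r[X_1,X_2] = 5.6 / (2.1909 · 3.0605) = 5.6 / 6.7052 = 0.8352
  r[X_2,X_2] = 1 (diagonal).

R is symmetric with unit diagonal. Assembling:

R = [[1, 0.8352],
 [0.8352, 1]]


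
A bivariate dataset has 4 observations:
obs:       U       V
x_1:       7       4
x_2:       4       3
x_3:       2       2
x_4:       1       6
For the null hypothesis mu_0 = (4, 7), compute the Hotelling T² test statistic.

Step 1 — sample mean vector:
  mean(U) = (7 + 4 + 2 + 1) / 4 = 14/4 = 3.5
  mean(V) = (4 + 3 + 2 + 6) / 4 = 15/4 = 3.75
  x̄ = (3.5, 3.75),  deviation x̄ - mu_0 = (3.5, 3.75) - (4, 7) = (-0.5, -3.25).

Step 2 — sample covariance matrix, S[i,j] = (1/(n-1)) · Σ_k (x_{k,i} - mean_i) · (x_{k,j} - mean_j), divisor n-1 = 3:
  S[U,U] = ((3.5)·(3.5) + (0.5)·(0.5) + (-1.5)·(-1.5) + (-2.5)·(-2.5)) / 3 = 21/3 = 7
  S[U,V] = ((3.5)·(0.25) + (0.5)·(-0.75) + (-1.5)·(-1.75) + (-2.5)·(2.25)) / 3 = -2.5/3 = -0.8333
  S[V,V] = ((0.25)·(0.25) + (-0.75)·(-0.75) + (-1.75)·(-1.75) + (2.25)·(2.25)) / 3 = 8.75/3 = 2.9167
  S = [[7, -0.8333],
 [-0.8333, 2.9167]].

Step 3 — invert S. det(S) = 7·2.9167 - (-0.8333)² = 19.7222.
  S^{-1} = (1/det) · [[d, -b], [-b, a]] = [[0.1479, 0.0423],
 [0.0423, 0.3549]].

Step 4 — quadratic form (x̄ - mu_0)^T · S^{-1} · (x̄ - mu_0):
  S^{-1} · (x̄ - mu_0) = (-0.2113, -1.1746),
  (x̄ - mu_0)^T · [...] = (-0.5)·(-0.2113) + (-3.25)·(-1.1746) = 3.9232.

Step 5 — scale by n: T² = 4 · 3.9232 = 15.693.

T² ≈ 15.693


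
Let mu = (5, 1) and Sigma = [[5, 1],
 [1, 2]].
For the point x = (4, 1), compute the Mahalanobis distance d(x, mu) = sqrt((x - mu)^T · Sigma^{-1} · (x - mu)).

Step 1 — centre the observation: (x - mu) = (-1, 0).

Step 2 — invert Sigma. det(Sigma) = 5·2 - (1)² = 9.
  Sigma^{-1} = (1/det) · [[d, -b], [-b, a]] = [[0.2222, -0.1111],
 [-0.1111, 0.5556]].

Step 3 — form the quadratic (x - mu)^T · Sigma^{-1} · (x - mu):
  Sigma^{-1} · (x - mu) = (-0.2222, 0.1111).
  (x - mu)^T · [Sigma^{-1} · (x - mu)] = (-1)·(-0.2222) + (0)·(0.1111) = 0.2222.

Step 4 — take square root: d = √(0.2222) ≈ 0.4714.

d(x, mu) = √(0.2222) ≈ 0.4714


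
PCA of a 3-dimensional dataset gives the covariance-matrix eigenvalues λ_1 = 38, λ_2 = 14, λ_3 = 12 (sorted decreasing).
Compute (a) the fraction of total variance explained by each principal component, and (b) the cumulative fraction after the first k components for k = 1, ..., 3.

Step 1 — total variance = trace(Sigma) = Σ λ_i = 38 + 14 + 12 = 64.

Step 2 — fraction explained by component i = λ_i / Σ λ:
  PC1: 38/64 = 0.5938
  PC2: 14/64 = 0.2188
  PC3: 12/64 = 0.1875

Step 3 — cumulative fraction after k components = (λ_1 + ... + λ_k) / Σ λ:
  k = 1: 38/64 = 0.5938
  k = 2: (38 + 14)/64 = 52/64 = 0.8125
  k = 3: (38 + 14 + 12)/64 = 64/64 = 1

Summary (fraction, with percent):

explained: PC1 0.5938 (59.38%), PC2 0.2188 (21.88%), PC3 0.1875 (18.75%);  cumulative: 0.5938, 0.8125, 1


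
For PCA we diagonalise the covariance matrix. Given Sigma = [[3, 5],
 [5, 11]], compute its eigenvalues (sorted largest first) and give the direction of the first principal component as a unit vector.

Step 1 — characteristic polynomial of 2×2 Sigma:
  det(Sigma - λI) = λ² - trace · λ + det = 0.
  trace = 3 + 11 = 14, det = 3·11 - (5)² = 8.
Step 2 — discriminant:
  Δ = trace² - 4·det = 196 - 32 = 164.
Step 3 — eigenvalues:
  λ = (trace ± √Δ)/2 = (14 ± 12.8062)/2,
  λ_1 = 13.4031,  λ_2 = 0.5969.

Step 4 — unit eigenvector for λ_1: solve (Sigma - λ_1 I)v = 0. First row:
  (3 - 13.4031)·v_x + (5)·v_y = 0, i.e. (-10.4031)·v_x + (5)·v_y = 0,
  so v ∝ (b, λ_1 - a) = (5, 10.4031) = u.
  ||u|| = √((5)² + (10.4031)²) = √(133.225) ≈ 11.5423,
  v_1 = u/||u|| ≈ (0.4332, 0.9013) (||v_1|| = 1).

λ_1 = 13.4031,  λ_2 = 0.5969;  v_1 ≈ (0.4332, 0.9013)


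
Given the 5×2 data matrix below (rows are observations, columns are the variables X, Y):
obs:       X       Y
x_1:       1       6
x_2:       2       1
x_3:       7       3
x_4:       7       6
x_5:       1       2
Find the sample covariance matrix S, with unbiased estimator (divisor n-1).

Step 1 — column means:
  mean(X) = (1 + 2 + 7 + 7 + 1) / 5 = 18/5 = 3.6
  mean(Y) = (6 + 1 + 3 + 6 + 2) / 5 = 18/5 = 3.6

Step 2 — sample covariance S[i,j] = (1/(n-1)) · Σ_k (x_{k,i} - mean_i) · (x_{k,j} - mean_j), with n-1 = 4.
  S[X,X] = ((-2.6)·(-2.6) + (-1.6)·(-1.6) + (3.4)·(3.4) + (3.4)·(3.4) + (-2.6)·(-2.6)) / 4 = 39.2/4 = 9.8
  S[X,Y] = ((-2.6)·(2.4) + (-1.6)·(-2.6) + (3.4)·(-0.6) + (3.4)·(2.4) + (-2.6)·(-1.6)) / 4 = 8.2/4 = 2.05
  S[Y,Y] = ((2.4)·(2.4) + (-2.6)·(-2.6) + (-0.6)·(-0.6) + (2.4)·(2.4) + (-1.6)·(-1.6)) / 4 = 21.2/4 = 5.3

S is symmetric (S[j,i] = S[i,j]). Assembling:

S = [[9.8, 2.05],
 [2.05, 5.3]]


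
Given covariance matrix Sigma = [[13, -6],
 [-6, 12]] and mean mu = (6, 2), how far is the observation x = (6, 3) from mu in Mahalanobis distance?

Step 1 — centre the observation: (x - mu) = (0, 1).

Step 2 — invert Sigma. det(Sigma) = 13·12 - (-6)² = 120.
  Sigma^{-1} = (1/det) · [[d, -b], [-b, a]] = [[0.1, 0.05],
 [0.05, 0.1083]].

Step 3 — form the quadratic (x - mu)^T · Sigma^{-1} · (x - mu):
  Sigma^{-1} · (x - mu) = (0.05, 0.1083).
  (x - mu)^T · [Sigma^{-1} · (x - mu)] = (0)·(0.05) + (1)·(0.1083) = 0.1083.

Step 4 — take square root: d = √(0.1083) ≈ 0.3291.

d(x, mu) = √(0.1083) ≈ 0.3291


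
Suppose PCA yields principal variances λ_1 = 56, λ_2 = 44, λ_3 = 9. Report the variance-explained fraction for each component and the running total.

Step 1 — total variance = trace(Sigma) = Σ λ_i = 56 + 44 + 9 = 109.

Step 2 — fraction explained by component i = λ_i / Σ λ:
  PC1: 56/109 = 0.5138
  PC2: 44/109 = 0.4037
  PC3: 9/109 = 0.0826

Step 3 — cumulative fraction after k components = (λ_1 + ... + λ_k) / Σ λ:
  k = 1: 56/109 = 0.5138
  k = 2: (56 + 44)/109 = 100/109 = 0.9174
  k = 3: (56 + 44 + 9)/109 = 109/109 = 1

Summary (fraction, with percent):

explained: PC1 0.5138 (51.38%), PC2 0.4037 (40.37%), PC3 0.0826 (8.26%);  cumulative: 0.5138, 0.9174, 1


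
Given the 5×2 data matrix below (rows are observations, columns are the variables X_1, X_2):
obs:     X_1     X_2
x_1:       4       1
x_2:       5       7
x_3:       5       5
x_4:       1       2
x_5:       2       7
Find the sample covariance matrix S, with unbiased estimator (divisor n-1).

Step 1 — column means:
  mean(X_1) = (4 + 5 + 5 + 1 + 2) / 5 = 17/5 = 3.4
  mean(X_2) = (1 + 7 + 5 + 2 + 7) / 5 = 22/5 = 4.4

Step 2 — sample covariance S[i,j] = (1/(n-1)) · Σ_k (x_{k,i} - mean_i) · (x_{k,j} - mean_j), with n-1 = 4.
  S[X_1,X_1] = ((0.6)·(0.6) + (1.6)·(1.6) + (1.6)·(1.6) + (-2.4)·(-2.4) + (-1.4)·(-1.4)) / 4 = 13.2/4 = 3.3
  S[X_1,X_2] = ((0.6)·(-3.4) + (1.6)·(2.6) + (1.6)·(0.6) + (-2.4)·(-2.4) + (-1.4)·(2.6)) / 4 = 5.2/4 = 1.3
  S[X_2,X_2] = ((-3.4)·(-3.4) + (2.6)·(2.6) + (0.6)·(0.6) + (-2.4)·(-2.4) + (2.6)·(2.6)) / 4 = 31.2/4 = 7.8

S is symmetric (S[j,i] = S[i,j]). Assembling:

S = [[3.3, 1.3],
 [1.3, 7.8]]


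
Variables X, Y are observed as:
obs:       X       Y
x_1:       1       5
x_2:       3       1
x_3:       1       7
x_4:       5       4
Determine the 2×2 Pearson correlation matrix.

Step 1 — column means:
  mean(X) = (1 + 3 + 1 + 5) / 4 = 10/4 = 2.5
  mean(Y) = (5 + 1 + 7 + 4) / 4 = 17/4 = 4.25

Step 2 — sample variances and covariances s[i,j] = (1/(n-1)) · Σ_k (x_{k,i} - mean_i) · (x_{k,j} - mean_j), with n-1 = 3:
  s[X,X] = ((-1.5)·(-1.5) + (0.5)·(0.5) + (-1.5)·(-1.5) + (2.5)·(2.5)) / 3 = 11/3 = 3.6667
  s[X,Y] = ((-1.5)·(0.75) + (0.5)·(-3.25) + (-1.5)·(2.75) + (2.5)·(-0.25)) / 3 = -7.5/3 = -2.5
  s[Y,Y] = ((0.75)·(0.75) + (-3.25)·(-3.25) + (2.75)·(2.75) + (-0.25)·(-0.25)) / 3 = 18.75/3 = 6.25
  Sample standard deviations s_i = √(s[i,i]):
  s(X) = √(3.6667) = 1.9149
  s(Y) = √(6.25) = 2.5

Step 3 — r_{ij} = s_{ij} / (s_i · s_j):
  r[X,X] = 1 (diagonal).
  r[X,Y] = -2.5 / (1.9149 · 2.5) = -2.5 / 4.7871 = -0.5222
  r[Y,Y] = 1 (diagonal).

R is symmetric with unit diagonal. Assembling:

R = [[1, -0.5222],
 [-0.5222, 1]]
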